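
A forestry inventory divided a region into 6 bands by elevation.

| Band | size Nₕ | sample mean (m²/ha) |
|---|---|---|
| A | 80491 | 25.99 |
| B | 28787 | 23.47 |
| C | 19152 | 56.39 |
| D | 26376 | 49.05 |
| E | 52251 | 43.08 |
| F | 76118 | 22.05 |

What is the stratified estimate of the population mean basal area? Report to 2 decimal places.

x̄_st = (Σ Nₕx̄ₕ) / (Σ Nₕ) = (80491·25.99 + 28787·23.47 + 19152·56.39 + 26376·49.05 + 52251·43.08 + 76118·22.05) / 283175
= 9070691.04 / 283175 = 32.0321... → 32.03.

32.03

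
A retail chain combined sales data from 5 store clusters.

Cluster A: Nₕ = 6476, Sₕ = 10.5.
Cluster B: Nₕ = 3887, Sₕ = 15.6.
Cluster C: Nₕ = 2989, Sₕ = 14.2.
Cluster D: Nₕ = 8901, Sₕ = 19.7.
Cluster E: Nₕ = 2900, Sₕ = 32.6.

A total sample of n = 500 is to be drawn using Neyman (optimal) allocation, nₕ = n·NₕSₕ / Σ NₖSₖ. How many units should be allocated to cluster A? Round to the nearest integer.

77

A: NₕSₕ = 6476·10.5 = 67998
B: NₕSₕ = 3887·15.6 = 60637.2
C: NₕSₕ = 2989·14.2 = 42443.8
D: NₕSₕ = 8901·19.7 = 175349.7
E: NₕSₕ = 2900·32.6 = 94540
Σ NₕSₕ = 440968.7.
n_A = 500·67998/440968.7 = 77.101... → 77.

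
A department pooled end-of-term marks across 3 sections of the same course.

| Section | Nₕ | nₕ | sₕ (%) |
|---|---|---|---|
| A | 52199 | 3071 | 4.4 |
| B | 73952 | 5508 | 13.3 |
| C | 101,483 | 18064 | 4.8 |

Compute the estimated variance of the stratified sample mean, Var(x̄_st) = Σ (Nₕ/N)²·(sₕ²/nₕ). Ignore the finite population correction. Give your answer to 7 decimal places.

N = 227634. Term for each stratum: Wₕ²sₕ²/nₕ.
Var(x̄_st) = 0.0003314940 + 0.0033894945 + 0.0002535017 = 0.0039744902 → 0.0039745.

0.0039745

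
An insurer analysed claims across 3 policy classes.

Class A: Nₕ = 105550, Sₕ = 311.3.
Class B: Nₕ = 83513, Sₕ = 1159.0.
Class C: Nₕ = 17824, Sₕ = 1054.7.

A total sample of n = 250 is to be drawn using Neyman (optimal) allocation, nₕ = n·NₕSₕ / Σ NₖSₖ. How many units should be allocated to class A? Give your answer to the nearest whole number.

A: NₕSₕ = 105550·311.3 = 32857715
B: NₕSₕ = 83513·1159.0 = 96791567
C: NₕSₕ = 17824·1054.7 = 18798972.8
Σ NₕSₕ = 148448254.8.
n_A = 250·32857715/148448254.8 = 55.335... → 55.

55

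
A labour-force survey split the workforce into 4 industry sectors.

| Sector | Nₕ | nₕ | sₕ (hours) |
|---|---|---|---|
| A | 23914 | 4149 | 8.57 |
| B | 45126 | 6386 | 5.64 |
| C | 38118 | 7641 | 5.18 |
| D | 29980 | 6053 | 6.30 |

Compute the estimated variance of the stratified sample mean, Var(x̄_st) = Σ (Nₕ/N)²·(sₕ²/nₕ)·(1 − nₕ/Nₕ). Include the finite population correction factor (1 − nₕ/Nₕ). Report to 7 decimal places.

0.0013749

N = 137138; Wₕ = Nₕ/N.
sector A: (23914/137138)²·8.57²/4149·(1 − 4149/23914) = 0.0004448890
sector B: (45126/137138)²·5.64²/6386·(1 − 6386/45126) = 0.0004630204
sector C: (38118/137138)²·5.18²/7641·(1 − 7641/38118) = 0.0002169182
sector D: (29980/137138)²·6.30²/6053·(1 − 6053/29980) = 0.0002501006
Sum = 0.0013749281 → 0.0013749.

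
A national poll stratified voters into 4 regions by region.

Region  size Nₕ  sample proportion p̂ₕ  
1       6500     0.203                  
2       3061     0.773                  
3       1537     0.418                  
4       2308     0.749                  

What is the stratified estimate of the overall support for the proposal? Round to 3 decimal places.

Wₕ = Nₕ/N with N = 13406: 0.4849, 0.2283, 0.1147, 0.1722.
p̂_st = 0.4849·0.203 + 0.2283·0.773 + 0.1147·0.418 + 0.1722·0.749 ≈ 0.45180... → 0.452.

0.452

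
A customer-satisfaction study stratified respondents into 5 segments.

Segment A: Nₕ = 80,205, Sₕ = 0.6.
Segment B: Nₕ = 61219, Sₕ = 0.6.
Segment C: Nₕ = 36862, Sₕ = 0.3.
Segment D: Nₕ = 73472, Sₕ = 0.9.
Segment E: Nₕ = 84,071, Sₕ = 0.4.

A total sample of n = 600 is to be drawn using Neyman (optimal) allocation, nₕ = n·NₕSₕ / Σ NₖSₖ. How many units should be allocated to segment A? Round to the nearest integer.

148

A: NₕSₕ = 80205·0.6 = 48123
B: NₕSₕ = 61219·0.6 = 36731.4
C: NₕSₕ = 36862·0.3 = 11058.6
D: NₕSₕ = 73472·0.9 = 66124.8
E: NₕSₕ = 84071·0.4 = 33628.4
Σ NₕSₕ = 195666.2.
n_A = 600·48123/195666.2 = 147.567... → 148.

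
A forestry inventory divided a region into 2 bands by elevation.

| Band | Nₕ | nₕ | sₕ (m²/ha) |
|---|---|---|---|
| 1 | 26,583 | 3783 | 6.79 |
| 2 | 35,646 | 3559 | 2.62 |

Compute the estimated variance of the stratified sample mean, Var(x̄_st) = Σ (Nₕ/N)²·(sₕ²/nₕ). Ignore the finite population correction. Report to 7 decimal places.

0.0028568

N = 62229; Wₕ = Nₕ/N.
band 1: (26583/62229)²·6.79²/3783 = 0.0022239527
band 2: (35646/62229)²·2.62²/3559 = 0.0006328642
Sum = 0.0028568169 → 0.0028568.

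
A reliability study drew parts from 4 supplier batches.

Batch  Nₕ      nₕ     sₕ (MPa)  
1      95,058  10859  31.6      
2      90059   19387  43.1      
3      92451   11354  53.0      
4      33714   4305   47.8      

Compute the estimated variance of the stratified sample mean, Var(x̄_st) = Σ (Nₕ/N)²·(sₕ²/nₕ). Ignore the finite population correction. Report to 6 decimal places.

N = 311282; Wₕ = Nₕ/N.
batch 1: (95058/311282)²·31.6²/10859 = 0.008575386
batch 2: (90059/311282)²·43.1²/19387 = 0.008020292
batch 3: (92451/311282)²·53.0²/11354 = 0.021823181
batch 4: (33714/311282)²·47.8²/4305 = 0.006225800
Sum = 0.044644659 → 0.044645.

0.044645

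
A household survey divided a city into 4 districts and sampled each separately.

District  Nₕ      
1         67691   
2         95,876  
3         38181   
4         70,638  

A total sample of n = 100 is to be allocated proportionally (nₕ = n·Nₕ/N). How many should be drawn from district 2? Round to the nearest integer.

Share of district 2 = 95876/272386 = 0.35199.
Allocate 100 × 0.35199 = 35.199... → 35.

35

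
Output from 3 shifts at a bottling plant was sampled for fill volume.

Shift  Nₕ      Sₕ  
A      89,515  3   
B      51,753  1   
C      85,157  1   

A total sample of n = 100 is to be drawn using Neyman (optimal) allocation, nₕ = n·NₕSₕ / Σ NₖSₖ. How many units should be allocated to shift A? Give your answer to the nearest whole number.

66

Σ NₕSₕ = 89515·3 + 51753·1 + 85157·1 = 405455.
Share for A: 268545/405455 = 0.66233.
n_A = 100 × 0.66233 = 66.233... → 66.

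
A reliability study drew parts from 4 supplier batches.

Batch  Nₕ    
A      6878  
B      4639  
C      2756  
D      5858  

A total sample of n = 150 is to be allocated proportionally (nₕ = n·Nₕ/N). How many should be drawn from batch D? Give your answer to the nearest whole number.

44

Share of batch D = 5858/20131 = 0.29099.
Allocate 150 × 0.29099 = 43.649... → 44.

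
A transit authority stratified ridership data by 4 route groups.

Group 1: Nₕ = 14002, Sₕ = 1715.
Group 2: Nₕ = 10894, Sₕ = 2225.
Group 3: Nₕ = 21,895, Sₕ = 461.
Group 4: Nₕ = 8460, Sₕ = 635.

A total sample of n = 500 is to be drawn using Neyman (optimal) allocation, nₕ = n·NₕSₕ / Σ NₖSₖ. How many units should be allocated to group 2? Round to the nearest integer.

190

1: NₕSₕ = 14002·1715 = 24013430
2: NₕSₕ = 10894·2225 = 24239150
3: NₕSₕ = 21895·461 = 10093595
4: NₕSₕ = 8460·635 = 5372100
Σ NₕSₕ = 63718275.
n_2 = 500·24239150/63718275 = 190.206... → 190.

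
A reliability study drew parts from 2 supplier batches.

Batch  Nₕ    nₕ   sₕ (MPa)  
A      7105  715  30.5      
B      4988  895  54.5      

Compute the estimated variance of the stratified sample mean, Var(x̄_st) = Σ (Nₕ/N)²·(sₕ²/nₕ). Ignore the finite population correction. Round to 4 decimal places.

1.0137

N = 12093; Wₕ = Nₕ/N.
batch A: (7105/12093)²·30.5²/715 = 0.4491110
batch B: (4988/12093)²·54.5²/895 = 0.5646180
Sum = 1.0137290 → 1.0137.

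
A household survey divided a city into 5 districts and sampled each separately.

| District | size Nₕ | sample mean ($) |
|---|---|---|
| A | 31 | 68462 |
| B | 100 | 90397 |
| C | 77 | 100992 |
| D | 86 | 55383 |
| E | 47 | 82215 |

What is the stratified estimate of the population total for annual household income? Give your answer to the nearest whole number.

27565449

A: 31·68462 = 2122322
B: 100·90397 = 9039700
C: 77·100992 = 7776384
D: 86·55383 = 4762938
E: 47·82215 = 3864105
τ̂ = Σ Nₕx̄ₕ = 27565449.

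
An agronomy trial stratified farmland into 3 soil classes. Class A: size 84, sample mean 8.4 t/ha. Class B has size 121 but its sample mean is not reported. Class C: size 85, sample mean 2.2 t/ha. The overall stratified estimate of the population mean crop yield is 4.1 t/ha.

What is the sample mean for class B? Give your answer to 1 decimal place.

2.4

Σ Nₕx̄ₕ = N·μ, so 121·x̄_B = 290·4.1 − (84·8.4 + 85·2.2).
= 1189 − 892.6 = 296.4.
x̄_B = 296.4 / 121 = 2.450... → 2.4.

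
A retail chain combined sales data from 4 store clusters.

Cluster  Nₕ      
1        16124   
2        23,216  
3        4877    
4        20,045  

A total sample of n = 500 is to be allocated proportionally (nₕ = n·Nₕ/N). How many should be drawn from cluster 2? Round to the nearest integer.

N = 16124 + 23216 + 4877 + 20045 = 64262.
n_2 = 500·23216/64262 = 180.636... → 181.

181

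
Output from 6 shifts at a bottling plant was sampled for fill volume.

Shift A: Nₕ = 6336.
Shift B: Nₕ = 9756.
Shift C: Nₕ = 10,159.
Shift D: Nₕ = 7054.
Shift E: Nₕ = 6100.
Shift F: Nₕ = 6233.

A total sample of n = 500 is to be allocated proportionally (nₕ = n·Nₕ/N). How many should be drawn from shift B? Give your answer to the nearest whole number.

107

Share of shift B = 9756/45638 = 0.21377.
Allocate 500 × 0.21377 = 106.885... → 107.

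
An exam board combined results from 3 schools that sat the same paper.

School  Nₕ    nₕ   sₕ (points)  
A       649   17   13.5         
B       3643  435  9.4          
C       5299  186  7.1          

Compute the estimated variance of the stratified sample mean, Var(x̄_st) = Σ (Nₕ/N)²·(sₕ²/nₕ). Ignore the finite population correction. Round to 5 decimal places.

N = 9591. Term for each stratum: Wₕ²sₕ²/nₕ.
Var(x̄_st) = 0.04908855 + 0.02930603 + 0.08273015 = 0.16112473 → 0.16112.

0.16112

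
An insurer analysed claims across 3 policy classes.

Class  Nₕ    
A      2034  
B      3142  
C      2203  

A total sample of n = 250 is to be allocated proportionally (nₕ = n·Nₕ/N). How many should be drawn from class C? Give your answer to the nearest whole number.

Share of class C = 2203/7379 = 0.29855.
Allocate 250 × 0.29855 = 74.637... → 75.

75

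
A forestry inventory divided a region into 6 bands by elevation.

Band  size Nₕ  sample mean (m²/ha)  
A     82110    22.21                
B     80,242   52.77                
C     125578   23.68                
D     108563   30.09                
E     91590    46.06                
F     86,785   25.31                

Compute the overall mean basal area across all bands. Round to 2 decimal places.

N = 82110 + 80242 + 125578 + 108563 + 91590 + 86785 = 574868.
Overall mean = Σ (Nₕ/N)·x̄ₕ — weight by population share, not a simple average.
Σ Nₕx̄ₕ = 82110·22.21 + 80242·52.77 + 125578·23.68 + 108563·30.09 + 91590·46.06 + 86785·25.31 = 1823663.1 + 4234370.34 + 2973687.04 + 3266660.67 + 4218635.4 + 2196528.35 = 18713544.9.
Divide by N: 18713544.9 / 574868 = 32.5528... → 32.55.

32.55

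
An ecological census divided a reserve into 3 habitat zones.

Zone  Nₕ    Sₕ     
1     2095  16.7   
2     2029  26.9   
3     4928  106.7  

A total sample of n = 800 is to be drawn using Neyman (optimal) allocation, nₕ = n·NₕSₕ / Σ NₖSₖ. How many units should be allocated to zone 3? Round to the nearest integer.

684

1: NₕSₕ = 2095·16.7 = 34986.5
2: NₕSₕ = 2029·26.9 = 54580.1
3: NₕSₕ = 4928·106.7 = 525817.6
Σ NₕSₕ = 615384.2.
n_3 = 800·525817.6/615384.2 = 683.563... → 684.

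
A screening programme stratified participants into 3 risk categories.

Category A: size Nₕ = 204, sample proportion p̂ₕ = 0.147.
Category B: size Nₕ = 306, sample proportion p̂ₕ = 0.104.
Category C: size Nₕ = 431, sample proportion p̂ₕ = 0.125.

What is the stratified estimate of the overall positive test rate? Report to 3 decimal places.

N = 204 + 306 + 431 = 941.
Overall proportion = Σ (Nₕ/N)·p̂ₕ.
Σ Nₕp̂ₕ = 29.988 + 31.824 + 53.875 = 115.687.
115.687 / 941 = 0.12294... → 0.123.

0.123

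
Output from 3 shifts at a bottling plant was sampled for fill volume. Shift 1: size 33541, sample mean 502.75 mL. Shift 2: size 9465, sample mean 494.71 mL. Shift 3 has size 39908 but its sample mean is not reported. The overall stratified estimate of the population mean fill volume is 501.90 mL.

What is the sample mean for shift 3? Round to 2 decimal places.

502.89

Σ Nₕx̄ₕ = N·μ, so 39908·x̄_3 = 82914·501.90 − (33541·502.75 + 9465·494.71).
= 41614536.6 − 21545167.9 = 20069368.7.
x̄_3 = 20069368.7 / 39908 = 502.8909... → 502.89.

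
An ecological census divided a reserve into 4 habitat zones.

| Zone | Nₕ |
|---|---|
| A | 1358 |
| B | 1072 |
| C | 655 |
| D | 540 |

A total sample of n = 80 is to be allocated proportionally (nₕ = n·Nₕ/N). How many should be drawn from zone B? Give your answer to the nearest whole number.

Share of zone B = 1072/3625 = 0.29572.
Allocate 80 × 0.29572 = 23.658... → 24.

24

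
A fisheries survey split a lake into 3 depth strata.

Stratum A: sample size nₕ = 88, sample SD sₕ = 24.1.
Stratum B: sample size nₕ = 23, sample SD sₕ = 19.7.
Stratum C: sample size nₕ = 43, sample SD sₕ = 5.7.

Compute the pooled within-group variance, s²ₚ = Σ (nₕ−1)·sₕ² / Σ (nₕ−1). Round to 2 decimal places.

400.22

A: (88−1)·24.1² = 87·580.81 = 50530.47
B: (23−1)·19.7² = 22·388.09 = 8537.98
C: (43−1)·5.7² = 42·32.49 = 1364.58
Numerator = 60433.03; denominator = Σ(nₕ−1) = 151.
s²ₚ = 60433.03/151 = 400.2187... → 400.22.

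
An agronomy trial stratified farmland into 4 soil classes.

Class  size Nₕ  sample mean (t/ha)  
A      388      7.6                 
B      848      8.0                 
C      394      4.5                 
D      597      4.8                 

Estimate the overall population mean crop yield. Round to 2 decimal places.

N = 388 + 848 + 394 + 597 = 2227.
Overall mean = Σ (Nₕ/N)·x̄ₕ — weight by population share, not a simple average.
Σ Nₕx̄ₕ = 388·7.6 + 848·8.0 + 394·4.5 + 597·4.8 = 2948.8 + 6784 + 1773 + 2865.6 = 14371.4.
Divide by N: 14371.4 / 2227 = 6.4533... → 6.45.

6.45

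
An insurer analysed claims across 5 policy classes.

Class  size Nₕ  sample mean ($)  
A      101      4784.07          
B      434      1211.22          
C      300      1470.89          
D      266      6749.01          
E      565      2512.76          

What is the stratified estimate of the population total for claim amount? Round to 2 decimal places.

Population total = Σ Nₕ·x̄ₕ (each stratum's size times its mean).
101·4784.07 + 434·1211.22 + 300·1470.89 + 266·6749.01 + 565·2512.76 = 483191.07 + 525669.48 + 441267 + 1795236.66 + 1419709.4 = 4665073.61.

4665073.61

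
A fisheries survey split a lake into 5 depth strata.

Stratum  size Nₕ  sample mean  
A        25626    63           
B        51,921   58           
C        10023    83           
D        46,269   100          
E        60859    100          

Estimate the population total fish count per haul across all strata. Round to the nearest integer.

A: 25626·63 = 1614438
B: 51921·58 = 3011418
C: 10023·83 = 831909
D: 46269·100 = 4626900
E: 60859·100 = 6085900
τ̂ = Σ Nₕx̄ₕ = 16170565.

16170565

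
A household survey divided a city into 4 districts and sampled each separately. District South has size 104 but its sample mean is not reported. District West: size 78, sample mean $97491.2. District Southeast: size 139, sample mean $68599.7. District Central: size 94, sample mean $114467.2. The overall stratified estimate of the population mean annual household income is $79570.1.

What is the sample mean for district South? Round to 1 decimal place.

Σ Nₕx̄ₕ = N·μ, so 104·x̄_South = 415·79570.1 − (78·97491.2 + 139·68599.7 + 94·114467.2).
= 33021591.5 − 27899588.7 = 5122002.8.
x̄_South = 5122002.8 / 104 = 49250.027... → 49250.0.

49250.0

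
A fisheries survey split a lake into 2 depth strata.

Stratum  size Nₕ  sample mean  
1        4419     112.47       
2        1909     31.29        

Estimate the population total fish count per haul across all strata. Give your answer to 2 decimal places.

Estimate total by summing Nₕ·x̄ₕ over strata.
4419·112.47 + 1909·31.29 = 497004.93 + 59732.61 = 556737.54.

556737.54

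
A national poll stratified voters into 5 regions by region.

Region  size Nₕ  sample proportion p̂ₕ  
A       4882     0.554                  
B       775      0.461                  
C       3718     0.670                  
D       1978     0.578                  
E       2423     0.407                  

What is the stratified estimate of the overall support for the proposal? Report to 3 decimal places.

0.558

N = 4882 + 775 + 3718 + 1978 + 2423 = 13776.
Overall proportion = Σ (Nₕ/N)·p̂ₕ.
Σ Nₕp̂ₕ = 2704.628 + 357.275 + 2491.06 + 1143.284 + 986.161 = 7682.408.
7682.408 / 13776 = 0.55767... → 0.558.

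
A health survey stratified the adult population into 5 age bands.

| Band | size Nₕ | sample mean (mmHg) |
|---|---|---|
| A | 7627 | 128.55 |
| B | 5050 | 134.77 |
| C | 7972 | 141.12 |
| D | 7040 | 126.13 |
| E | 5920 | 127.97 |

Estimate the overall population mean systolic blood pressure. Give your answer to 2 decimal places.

N = 7627 + 5050 + 7972 + 7040 + 5920 = 33609.
Overall mean = Σ (Nₕ/N)·x̄ₕ — weight by population share, not a simple average.
Σ Nₕx̄ₕ = 7627·128.55 + 5050·134.77 + 7972·141.12 + 7040·126.13 + 5920·127.97 = 980450.85 + 680588.5 + 1125008.64 + 887955.2 + 757582.4 = 4431585.59.
Divide by N: 4431585.59 / 33609 = 131.8571... → 131.86.

131.86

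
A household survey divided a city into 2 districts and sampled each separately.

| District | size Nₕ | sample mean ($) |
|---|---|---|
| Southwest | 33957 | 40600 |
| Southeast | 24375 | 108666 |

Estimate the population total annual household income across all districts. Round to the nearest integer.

4027387950

Southwest: 33957·40600 = 1378654200
Southeast: 24375·108666 = 2648733750
τ̂ = Σ Nₕx̄ₕ = 4027387950.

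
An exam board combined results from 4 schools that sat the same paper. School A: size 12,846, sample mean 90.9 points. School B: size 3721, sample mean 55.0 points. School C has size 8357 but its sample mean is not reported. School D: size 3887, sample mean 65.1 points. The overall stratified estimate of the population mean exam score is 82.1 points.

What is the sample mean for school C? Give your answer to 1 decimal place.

88.5

Σ Nₕx̄ₕ = N·μ, so 8357·x̄_C = 28811·82.1 − (12846·90.9 + 3721·55.0 + 3887·65.1).
= 2365383.1 − 1625400.1 = 739983.
x̄_C = 739983 / 8357 = 88.546... → 88.5.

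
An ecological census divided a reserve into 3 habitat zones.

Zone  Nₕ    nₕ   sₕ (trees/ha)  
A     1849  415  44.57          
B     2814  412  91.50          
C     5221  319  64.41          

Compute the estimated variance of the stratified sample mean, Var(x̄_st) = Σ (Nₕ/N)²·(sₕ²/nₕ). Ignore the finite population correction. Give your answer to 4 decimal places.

N = 9884. Term for each stratum: Wₕ²sₕ²/nₕ.
Var(x̄_st) = 0.1675118 + 1.6471293 + 3.6287565 = 5.4433976 → 5.4434.

5.4434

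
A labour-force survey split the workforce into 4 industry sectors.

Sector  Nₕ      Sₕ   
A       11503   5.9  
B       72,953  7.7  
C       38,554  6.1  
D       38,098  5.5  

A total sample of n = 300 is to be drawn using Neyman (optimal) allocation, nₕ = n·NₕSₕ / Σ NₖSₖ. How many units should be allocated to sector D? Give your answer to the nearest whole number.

Σ NₕSₕ = 11503·5.9 + 72953·7.7 + 38554·6.1 + 38098·5.5 = 1074324.2.
Share for D: 209539/1074324.2 = 0.19504.
n_D = 300 × 0.19504 = 58.513... → 59.

59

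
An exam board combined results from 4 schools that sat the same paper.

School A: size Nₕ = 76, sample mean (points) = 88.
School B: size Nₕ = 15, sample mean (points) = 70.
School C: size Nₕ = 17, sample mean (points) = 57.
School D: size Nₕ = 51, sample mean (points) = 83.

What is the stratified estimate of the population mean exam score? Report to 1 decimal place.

81.4

x̄_st = (Σ Nₕx̄ₕ) / (Σ Nₕ) = (76·88 + 15·70 + 17·57 + 51·83) / 159
= 12940 / 159 = 81.384... → 81.4.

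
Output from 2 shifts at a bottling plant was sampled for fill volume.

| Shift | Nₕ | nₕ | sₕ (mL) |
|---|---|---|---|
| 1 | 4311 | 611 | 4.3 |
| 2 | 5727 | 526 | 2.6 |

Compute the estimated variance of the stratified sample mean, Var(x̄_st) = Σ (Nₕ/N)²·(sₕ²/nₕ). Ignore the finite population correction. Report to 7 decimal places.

N = 10038; Wₕ = Nₕ/N.
shift 1: (4311/10038)²·4.3²/611 = 0.0055815827
shift 2: (5727/10038)²·2.6²/526 = 0.0041833185
Sum = 0.0097649012 → 0.0097649.

0.0097649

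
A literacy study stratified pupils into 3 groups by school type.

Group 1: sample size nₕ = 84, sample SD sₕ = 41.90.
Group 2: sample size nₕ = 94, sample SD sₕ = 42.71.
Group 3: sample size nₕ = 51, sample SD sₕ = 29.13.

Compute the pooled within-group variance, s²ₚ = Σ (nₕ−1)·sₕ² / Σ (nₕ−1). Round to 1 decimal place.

1: (84−1)·41.90² = 83·1755.61 = 145715.63
2: (94−1)·42.71² = 93·1824.1441 = 169645.4013
3: (51−1)·29.13² = 50·848.5569 = 42427.845
Numerator = 357788.8763; denominator = Σ(nₕ−1) = 226.
s²ₚ = 357788.8763/226 = 1583.137... → 1583.1.

1583.1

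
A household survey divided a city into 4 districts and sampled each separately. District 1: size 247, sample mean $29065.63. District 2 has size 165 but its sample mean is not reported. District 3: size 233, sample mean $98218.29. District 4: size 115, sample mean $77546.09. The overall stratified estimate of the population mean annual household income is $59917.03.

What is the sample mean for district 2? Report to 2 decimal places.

39727.70

Σ Nₕx̄ₕ = N·μ, so 165·x̄_2 = 760·59917.03 − (247·29065.63 + 233·98218.29 + 115·77546.09).
= 45536942.8 − 38981872.53 = 6555070.27.
x̄_2 = 6555070.27 / 165 = 39727.6986... → 39727.70.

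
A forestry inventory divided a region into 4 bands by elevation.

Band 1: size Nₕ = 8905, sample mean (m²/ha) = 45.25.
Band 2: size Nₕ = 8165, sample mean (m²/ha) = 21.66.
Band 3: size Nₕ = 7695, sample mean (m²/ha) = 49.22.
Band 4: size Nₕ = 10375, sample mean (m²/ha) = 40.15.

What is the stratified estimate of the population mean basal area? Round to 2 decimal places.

N = 8905 + 8165 + 7695 + 10375 = 35140.
Weight each subgroup mean by Nₕ/N and sum.
Σ Nₕx̄ₕ = 8905·45.25 + 8165·21.66 + 7695·49.22 + 10375·40.15 = 402951.25 + 176853.9 + 378747.9 + 416556.25 = 1375109.3.
Divide by N: 1375109.3 / 35140 = 39.1323... → 39.13.

39.13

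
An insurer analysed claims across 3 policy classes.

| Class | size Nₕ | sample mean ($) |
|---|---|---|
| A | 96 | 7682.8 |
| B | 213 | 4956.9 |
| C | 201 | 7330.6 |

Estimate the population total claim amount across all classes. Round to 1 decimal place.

3266819.1

A: 96·7682.8 = 737548.8
B: 213·4956.9 = 1055819.7
C: 201·7330.6 = 1473450.6
τ̂ = Σ Nₕx̄ₕ = 3266819.1.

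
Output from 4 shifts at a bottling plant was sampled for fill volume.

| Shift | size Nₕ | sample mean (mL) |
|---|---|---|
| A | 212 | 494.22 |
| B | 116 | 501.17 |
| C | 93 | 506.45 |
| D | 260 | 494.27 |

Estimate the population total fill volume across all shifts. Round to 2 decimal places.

A: 212·494.22 = 104774.64
B: 116·501.17 = 58135.72
C: 93·506.45 = 47099.85
D: 260·494.27 = 128510.2
τ̂ = Σ Nₕx̄ₕ = 338520.41.

338520.41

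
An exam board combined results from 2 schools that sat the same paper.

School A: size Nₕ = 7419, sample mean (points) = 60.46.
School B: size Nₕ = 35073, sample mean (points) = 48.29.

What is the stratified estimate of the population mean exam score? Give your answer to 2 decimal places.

N = 7419 + 35073 = 42492.
The stratified mean weights each stratum mean by its population share Nₕ/N.
Σ Nₕx̄ₕ = 7419·60.46 + 35073·48.29 = 448552.74 + 1693675.17 = 2142227.91.
Divide by N: 2142227.91 / 42492 = 50.4149... → 50.41.

50.41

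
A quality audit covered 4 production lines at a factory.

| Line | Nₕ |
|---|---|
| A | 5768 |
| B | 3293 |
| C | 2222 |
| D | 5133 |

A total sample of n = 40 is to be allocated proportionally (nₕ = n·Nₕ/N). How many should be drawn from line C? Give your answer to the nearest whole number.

5

N = 5768 + 3293 + 2222 + 5133 = 16416.
n_C = 40·2222/16416 = 5.414... → 5.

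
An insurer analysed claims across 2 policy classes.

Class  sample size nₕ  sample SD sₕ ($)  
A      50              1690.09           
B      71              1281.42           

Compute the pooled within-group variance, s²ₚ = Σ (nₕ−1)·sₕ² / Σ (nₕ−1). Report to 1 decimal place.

A: (50−1)·1690.09² = 49·2856404.2081 = 139963806.1969
B: (71−1)·1281.42² = 70·1642037.2164 = 114942605.148
Numerator = 254906411.3449; denominator = Σ(nₕ−1) = 119.
s²ₚ = 254906411.3449/119 = 2142070.684... → 2142070.7.

2142070.7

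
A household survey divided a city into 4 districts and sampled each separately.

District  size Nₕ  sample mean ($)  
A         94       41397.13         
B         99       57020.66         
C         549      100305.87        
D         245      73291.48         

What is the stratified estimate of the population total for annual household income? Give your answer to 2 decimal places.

Estimate total by summing Nₕ·x̄ₕ over strata.
94·41397.13 + 99·57020.66 + 549·100305.87 + 245·73291.48 = 3891330.22 + 5645045.34 + 55067922.63 + 17956412.6 = 82560710.79.

82560710.79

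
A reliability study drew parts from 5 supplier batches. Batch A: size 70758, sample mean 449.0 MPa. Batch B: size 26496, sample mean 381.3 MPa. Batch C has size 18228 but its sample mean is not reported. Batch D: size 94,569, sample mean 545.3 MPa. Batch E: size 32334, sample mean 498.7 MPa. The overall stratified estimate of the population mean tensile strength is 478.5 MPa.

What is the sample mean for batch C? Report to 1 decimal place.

351.9

N = 70758 + 26496 + 18228 + 94569 + 32334 = 242385.
Overall total = μ·N = 478.5·242385 = 115981222.5.
Subtract the known strata: 70758·449.0 + 26496·381.3 + 94569·545.3 + 32334·498.7 = 109566708.3.
Remaining total for batch C: 115981222.5 − 109566708.3 = 6414514.2.
Divide by its size: 6414514.2 / 18228 = 351.904... → 351.9.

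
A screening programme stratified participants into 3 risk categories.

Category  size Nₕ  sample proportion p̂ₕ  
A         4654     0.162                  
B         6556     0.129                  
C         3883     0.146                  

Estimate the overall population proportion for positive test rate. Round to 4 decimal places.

0.1435

N = 4654 + 6556 + 3883 = 15093.
Overall proportion = Σ (Nₕ/N)·p̂ₕ.
Σ Nₕp̂ₕ = 753.948 + 845.724 + 566.918 = 2166.59.
2166.59 / 15093 = 0.143549... → 0.1435.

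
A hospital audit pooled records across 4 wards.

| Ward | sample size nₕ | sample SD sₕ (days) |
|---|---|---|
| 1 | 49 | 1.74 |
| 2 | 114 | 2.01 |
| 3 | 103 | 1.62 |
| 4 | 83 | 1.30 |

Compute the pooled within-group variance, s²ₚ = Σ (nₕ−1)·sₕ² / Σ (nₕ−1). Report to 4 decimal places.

2.9221

Degrees of freedom: 48 + 113 + 102 + 82 = 345.
Σ(nₕ−1)sₕ² = 48·3.0276 + 113·4.0401 + 102·2.6244 + 82·1.69 = 1008.1249.
s²ₚ = 1008.1249 / 345 = 2.922101... → 2.9221.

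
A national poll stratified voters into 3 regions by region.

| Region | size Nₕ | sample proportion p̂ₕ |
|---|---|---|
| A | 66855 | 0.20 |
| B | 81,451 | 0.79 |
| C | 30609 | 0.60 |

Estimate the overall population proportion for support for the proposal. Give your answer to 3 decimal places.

0.537

N = 66855 + 81451 + 30609 = 178915.
Overall proportion = Σ (Nₕ/N)·p̂ₕ.
Σ Nₕp̂ₕ = 13371 + 64346.29 + 18365.4 = 96082.69.
96082.69 / 178915 = 0.53703... → 0.537.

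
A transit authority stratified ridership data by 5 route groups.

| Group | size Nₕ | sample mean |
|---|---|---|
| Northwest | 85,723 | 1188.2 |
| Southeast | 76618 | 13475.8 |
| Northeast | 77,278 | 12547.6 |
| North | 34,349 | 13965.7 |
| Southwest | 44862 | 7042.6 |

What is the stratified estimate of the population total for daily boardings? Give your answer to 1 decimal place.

Northwest: 85723·1188.2 = 101856068.6
Southeast: 76618·13475.8 = 1032488844.4
Northeast: 77278·12547.6 = 969653432.8
North: 34349·13965.7 = 479707829.3
Southwest: 44862·7042.6 = 315945121.2
τ̂ = Σ Nₕx̄ₕ = 2899651296.3.

2899651296.3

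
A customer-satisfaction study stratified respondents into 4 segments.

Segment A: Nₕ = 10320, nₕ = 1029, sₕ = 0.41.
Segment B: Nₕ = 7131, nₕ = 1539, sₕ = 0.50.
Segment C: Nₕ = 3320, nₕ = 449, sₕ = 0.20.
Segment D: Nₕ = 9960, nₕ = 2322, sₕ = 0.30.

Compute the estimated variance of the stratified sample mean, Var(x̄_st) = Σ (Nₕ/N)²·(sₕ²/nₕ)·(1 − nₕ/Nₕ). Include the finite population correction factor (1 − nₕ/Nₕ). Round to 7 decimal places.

N = 30731; Wₕ = Nₕ/N.
segment A: (10320/30731)²·0.41²/1029·(1 − 1029/10320) = 0.0000165860
segment B: (7131/30731)²·0.50²/1539·(1 − 1539/7131) = 0.0000068591
segment C: (3320/30731)²·0.20²/449·(1 − 449/3320) = 0.0000008991
segment D: (9960/30731)²·0.30²/2322·(1 − 2322/9960) = 0.0000031222
Sum = 0.0000274664 → 0.0000275.

0.0000275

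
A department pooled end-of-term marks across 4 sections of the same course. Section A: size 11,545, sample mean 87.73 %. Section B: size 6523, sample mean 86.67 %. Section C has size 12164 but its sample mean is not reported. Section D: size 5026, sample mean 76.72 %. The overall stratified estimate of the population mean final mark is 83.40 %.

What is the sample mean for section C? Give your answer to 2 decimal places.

N = 11545 + 6523 + 12164 + 5026 = 35258.
Overall total = μ·N = 83.40·35258 = 2940517.2.
Subtract the known strata: 11545·87.73 + 6523·86.67 + 5026·76.72 = 1963785.98.
Remaining total for section C: 2940517.2 − 1963785.98 = 976731.22.
Divide by its size: 976731.22 / 12164 = 80.2969... → 80.30.

80.30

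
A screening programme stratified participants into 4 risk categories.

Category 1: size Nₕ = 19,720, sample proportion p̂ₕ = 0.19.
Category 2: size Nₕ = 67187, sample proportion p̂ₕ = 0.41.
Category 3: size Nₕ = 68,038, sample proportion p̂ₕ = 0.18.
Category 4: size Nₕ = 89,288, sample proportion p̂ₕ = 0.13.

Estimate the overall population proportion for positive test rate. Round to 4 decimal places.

0.2258

N = 19720 + 67187 + 68038 + 89288 = 244233.
Overall proportion = Σ (Nₕ/N)·p̂ₕ.
Σ Nₕp̂ₕ = 3746.8 + 27546.67 + 12246.84 + 11607.44 = 55147.75.
55147.75 / 244233 = 0.225800... → 0.2258.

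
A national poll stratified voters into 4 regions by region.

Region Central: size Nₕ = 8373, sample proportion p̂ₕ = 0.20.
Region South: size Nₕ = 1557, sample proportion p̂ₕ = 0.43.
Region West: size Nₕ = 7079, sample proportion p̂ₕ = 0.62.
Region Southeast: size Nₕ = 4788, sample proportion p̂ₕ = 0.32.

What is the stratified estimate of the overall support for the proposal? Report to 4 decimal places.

0.3792

Wₕ = Nₕ/N with N = 21797: 0.3841, 0.0714, 0.3248, 0.2197.
p̂_st = 0.3841·0.20 + 0.0714·0.43 + 0.3248·0.62 + 0.2197·0.32 ≈ 0.379192... → 0.3792.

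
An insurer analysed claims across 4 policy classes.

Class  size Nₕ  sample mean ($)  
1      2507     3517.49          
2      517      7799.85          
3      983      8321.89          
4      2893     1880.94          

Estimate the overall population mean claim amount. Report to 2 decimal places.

x̄_st = (Σ Nₕx̄ₕ) / (Σ Nₕ) = (2507·3517.49 + 517·7799.85 + 983·8321.89 + 2893·1880.94) / 6900
= 26472847.17 / 6900 = 3836.6445... → 3836.64.

3836.64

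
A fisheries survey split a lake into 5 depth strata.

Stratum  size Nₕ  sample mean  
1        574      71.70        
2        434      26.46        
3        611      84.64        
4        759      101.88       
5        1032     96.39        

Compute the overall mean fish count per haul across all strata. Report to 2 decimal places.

N = 3410; weights Wₕ = Nₕ/N = (0.1683, 0.1273, 0.1792, 0.2226, 0.3026).
x̄_st = Σ Wₕ·x̄ₕ = 0.1683·71.70 + 0.1273·26.46 + 0.1792·84.64 + 0.2226·101.88 + 0.3026·96.39 ≈ 82.4504...
→ 82.45.

82.45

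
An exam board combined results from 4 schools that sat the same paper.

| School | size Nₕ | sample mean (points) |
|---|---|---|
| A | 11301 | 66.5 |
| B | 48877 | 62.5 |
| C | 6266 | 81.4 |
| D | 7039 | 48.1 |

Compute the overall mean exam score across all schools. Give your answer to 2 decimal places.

N = 11301 + 48877 + 6266 + 7039 = 73483.
Overall mean = Σ (Nₕ/N)·x̄ₕ — weight by population share, not a simple average.
Σ Nₕx̄ₕ = 11301·66.5 + 48877·62.5 + 6266·81.4 + 7039·48.1 = 751516.5 + 3054812.5 + 510052.4 + 338575.9 = 4654957.3.
Divide by N: 4654957.3 / 73483 = 63.3474... → 63.35.

63.35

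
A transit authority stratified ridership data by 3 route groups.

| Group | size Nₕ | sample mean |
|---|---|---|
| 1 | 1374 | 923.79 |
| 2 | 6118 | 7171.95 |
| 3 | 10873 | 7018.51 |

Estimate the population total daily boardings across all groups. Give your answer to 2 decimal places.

Estimate total by summing Nₕ·x̄ₕ over strata.
1374·923.79 + 6118·7171.95 + 10873·7018.51 = 1269287.46 + 43877990.1 + 76312259.23 = 121459536.79.

121459536.79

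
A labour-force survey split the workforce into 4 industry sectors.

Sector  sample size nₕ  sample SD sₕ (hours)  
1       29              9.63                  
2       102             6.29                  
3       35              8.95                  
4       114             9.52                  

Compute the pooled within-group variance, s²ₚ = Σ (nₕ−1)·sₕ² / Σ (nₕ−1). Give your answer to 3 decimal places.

70.860

Degrees of freedom: 28 + 101 + 34 + 113 = 276.
Σ(nₕ−1)sₕ² = 28·92.7369 + 101·39.5641 + 34·80.1025 + 113·90.6304 = 19557.3275.
s²ₚ = 19557.3275 / 276 = 70.85988... → 70.860.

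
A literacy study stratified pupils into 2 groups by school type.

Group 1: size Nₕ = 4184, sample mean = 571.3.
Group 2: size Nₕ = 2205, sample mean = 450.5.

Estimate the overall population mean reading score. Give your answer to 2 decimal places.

529.61

x̄_st = (Σ Nₕx̄ₕ) / (Σ Nₕ) = (4184·571.3 + 2205·450.5) / 6389
= 3383671.7 / 6389 = 529.6090... → 529.61.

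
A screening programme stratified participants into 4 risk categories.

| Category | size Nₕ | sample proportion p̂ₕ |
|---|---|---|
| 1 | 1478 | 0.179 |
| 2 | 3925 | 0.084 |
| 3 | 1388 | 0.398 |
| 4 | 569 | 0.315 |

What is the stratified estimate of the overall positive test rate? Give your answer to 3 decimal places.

0.180

N = 1478 + 3925 + 1388 + 569 = 7360.
Overall proportion = Σ (Nₕ/N)·p̂ₕ.
Σ Nₕp̂ₕ = 264.562 + 329.7 + 552.424 + 179.235 = 1325.921.
1325.921 / 7360 = 0.18015... → 0.180.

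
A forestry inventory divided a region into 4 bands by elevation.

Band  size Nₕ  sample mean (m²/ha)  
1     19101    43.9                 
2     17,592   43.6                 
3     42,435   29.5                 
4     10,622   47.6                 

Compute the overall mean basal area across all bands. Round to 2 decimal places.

N = 89750; weights Wₕ = Nₕ/N = (0.2128, 0.1960, 0.4728, 0.1184).
x̄_st = Σ Wₕ·x̄ₕ = 0.2128·43.9 + 0.1960·43.6 + 0.4728·29.5 + 0.1184·47.6 ≈ 37.4706...
→ 37.47.

37.47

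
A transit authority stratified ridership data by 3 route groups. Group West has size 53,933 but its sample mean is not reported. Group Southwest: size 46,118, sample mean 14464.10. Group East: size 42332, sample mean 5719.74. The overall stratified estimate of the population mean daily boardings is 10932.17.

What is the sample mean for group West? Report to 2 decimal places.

12003.26

N = 53933 + 46118 + 42332 = 142383.
Overall total = μ·N = 10932.17·142383 = 1556555161.11.
Subtract the known strata: 46118·14464.10 + 42332·5719.74 = 909183397.48.
Remaining total for group West: 1556555161.11 − 909183397.48 = 647371763.63.
Divide by its size: 647371763.63 / 53933 = 12003.2589... → 12003.26.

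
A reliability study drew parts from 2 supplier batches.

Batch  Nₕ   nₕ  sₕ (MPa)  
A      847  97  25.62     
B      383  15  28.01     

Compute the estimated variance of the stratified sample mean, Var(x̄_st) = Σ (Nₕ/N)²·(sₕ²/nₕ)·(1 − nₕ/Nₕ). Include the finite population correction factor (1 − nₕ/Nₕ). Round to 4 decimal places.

7.7140

N = 1230. Term for each stratum: Wₕ²sₕ²/nₕ·(1−nₕ/Nₕ).
Var(x̄_st) = 2.8413254 + 4.8727186 = 7.7140439 → 7.7140.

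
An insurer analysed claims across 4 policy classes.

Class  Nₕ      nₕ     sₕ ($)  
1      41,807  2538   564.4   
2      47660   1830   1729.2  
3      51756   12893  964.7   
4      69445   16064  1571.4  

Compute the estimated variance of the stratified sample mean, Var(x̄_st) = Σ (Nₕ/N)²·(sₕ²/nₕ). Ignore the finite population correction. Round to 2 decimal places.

109.63

N = 210668; Wₕ = Nₕ/N.
class 1: (41807/210668)²·564.4²/2538 = 4.94292
class 2: (47660/210668)²·1729.2²/1830 = 83.62773
class 3: (51756/210668)²·964.7²/12893 = 4.35667
class 4: (69445/210668)²·1571.4²/16064 = 16.70339
Sum = 109.63071 → 109.63.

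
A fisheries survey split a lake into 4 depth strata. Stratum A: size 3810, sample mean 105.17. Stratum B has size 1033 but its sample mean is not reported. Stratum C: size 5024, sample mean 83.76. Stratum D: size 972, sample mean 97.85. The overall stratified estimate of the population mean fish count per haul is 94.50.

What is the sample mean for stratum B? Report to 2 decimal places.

Σ Nₕx̄ₕ = N·μ, so 1033·x̄_B = 10839·94.50 − (3810·105.17 + 5024·83.76 + 972·97.85).
= 1024285.5 − 916618.14 = 107667.36.
x̄_B = 107667.36 / 1033 = 104.2278... → 104.23.

104.23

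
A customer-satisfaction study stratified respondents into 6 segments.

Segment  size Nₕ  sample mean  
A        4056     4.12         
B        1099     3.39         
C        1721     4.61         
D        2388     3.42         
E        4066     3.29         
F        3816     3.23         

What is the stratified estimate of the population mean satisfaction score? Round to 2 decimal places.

N = 4056 + 1099 + 1721 + 2388 + 4066 + 3816 = 17146.
Overall mean = Σ (Nₕ/N)·x̄ₕ — weight by population share, not a simple average.
Σ Nₕx̄ₕ = 4056·4.12 + 1099·3.39 + 1721·4.61 + 2388·3.42 + 4066·3.29 + 3816·3.23 = 16710.72 + 3725.61 + 7933.81 + 8166.96 + 13377.14 + 12325.68 = 62239.92.
Divide by N: 62239.92 / 17146 = 3.6300... → 3.63.

3.63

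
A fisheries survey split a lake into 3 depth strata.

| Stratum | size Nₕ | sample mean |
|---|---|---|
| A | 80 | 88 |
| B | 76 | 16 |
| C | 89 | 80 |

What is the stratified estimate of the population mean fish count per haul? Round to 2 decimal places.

x̄_st = (Σ Nₕx̄ₕ) / (Σ Nₕ) = (80·88 + 76·16 + 89·80) / 245
= 15376 / 245 = 62.7592... → 62.76.

62.76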